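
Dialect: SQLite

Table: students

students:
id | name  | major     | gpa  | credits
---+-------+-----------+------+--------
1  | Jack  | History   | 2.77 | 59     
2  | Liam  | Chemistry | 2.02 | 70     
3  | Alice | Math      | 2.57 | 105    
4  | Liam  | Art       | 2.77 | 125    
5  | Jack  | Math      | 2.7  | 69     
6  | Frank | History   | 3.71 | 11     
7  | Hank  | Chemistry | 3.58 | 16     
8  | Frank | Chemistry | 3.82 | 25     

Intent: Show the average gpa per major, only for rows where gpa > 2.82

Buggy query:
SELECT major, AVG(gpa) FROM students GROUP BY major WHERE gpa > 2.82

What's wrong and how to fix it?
Bug: WHERE cannot follow GROUP BY

Fix: Place WHERE between FROM and GROUP BY

Corrected query:
SELECT major, AVG(gpa) FROM students WHERE gpa > 2.82 GROUP BY major

Result:
major     | AVG(gpa)
----------+---------
Chemistry | 3.7     
History   | 3.71    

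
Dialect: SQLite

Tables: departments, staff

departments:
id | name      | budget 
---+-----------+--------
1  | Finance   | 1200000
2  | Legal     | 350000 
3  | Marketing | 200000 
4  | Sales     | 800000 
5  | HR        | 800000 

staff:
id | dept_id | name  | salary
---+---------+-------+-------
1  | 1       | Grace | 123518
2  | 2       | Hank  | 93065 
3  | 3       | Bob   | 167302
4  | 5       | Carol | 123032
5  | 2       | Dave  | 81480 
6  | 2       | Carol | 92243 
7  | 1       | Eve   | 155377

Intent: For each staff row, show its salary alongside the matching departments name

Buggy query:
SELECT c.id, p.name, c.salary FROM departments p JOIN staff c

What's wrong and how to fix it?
Bug: JOIN with no ON clause produces a cartesian product; every staff row pairs with every departments row

Fix: Specify the join condition linking the foreign key to the parent id

Corrected query:
SELECT c.id, p.name, c.salary FROM departments p JOIN staff c ON c.dept_id = p.id

Result:
id | name      | salary
---+-----------+-------
1  | Finance   | 123518
2  | Legal     | 93065 
3  | Marketing | 167302
4  | HR        | 123032
5  | Legal     | 81480 
6  | Legal     | 92243 
7  | Finance   | 155377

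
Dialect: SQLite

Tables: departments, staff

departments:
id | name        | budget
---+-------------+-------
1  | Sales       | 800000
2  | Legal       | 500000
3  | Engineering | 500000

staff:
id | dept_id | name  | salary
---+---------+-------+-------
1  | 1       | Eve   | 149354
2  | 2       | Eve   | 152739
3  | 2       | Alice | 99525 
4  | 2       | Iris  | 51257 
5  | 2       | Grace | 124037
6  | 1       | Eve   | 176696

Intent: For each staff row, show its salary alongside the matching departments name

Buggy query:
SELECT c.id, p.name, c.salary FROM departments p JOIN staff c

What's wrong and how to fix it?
Bug: JOIN with no ON clause produces a cartesian product; every staff row pairs with every departments row

Fix: Add ON c.dept_id = p.id to the JOIN

Corrected query:
SELECT c.id, p.name, c.salary FROM departments p JOIN staff c ON c.dept_id = p.id

Result:
id | name  | salary
---+-------+-------
1  | Sales | 149354
2  | Legal | 152739
3  | Legal | 99525 
4  | Legal | 51257 
5  | Legal | 124037
6  | Sales | 176696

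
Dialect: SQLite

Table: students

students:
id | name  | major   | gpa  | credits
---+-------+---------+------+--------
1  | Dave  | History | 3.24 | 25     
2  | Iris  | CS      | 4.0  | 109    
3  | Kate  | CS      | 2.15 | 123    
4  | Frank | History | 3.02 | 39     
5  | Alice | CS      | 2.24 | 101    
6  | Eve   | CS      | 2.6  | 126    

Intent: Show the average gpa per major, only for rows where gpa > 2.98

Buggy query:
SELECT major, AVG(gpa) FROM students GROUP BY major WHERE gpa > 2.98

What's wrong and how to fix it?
Bug: WHERE cannot follow GROUP BY

Fix: Move the WHERE clause before GROUP BY

Corrected query:
SELECT major, AVG(gpa) FROM students WHERE gpa > 2.98 GROUP BY major

Result:
major   | AVG(gpa)
--------+---------
CS      | 4       
History | 3.13    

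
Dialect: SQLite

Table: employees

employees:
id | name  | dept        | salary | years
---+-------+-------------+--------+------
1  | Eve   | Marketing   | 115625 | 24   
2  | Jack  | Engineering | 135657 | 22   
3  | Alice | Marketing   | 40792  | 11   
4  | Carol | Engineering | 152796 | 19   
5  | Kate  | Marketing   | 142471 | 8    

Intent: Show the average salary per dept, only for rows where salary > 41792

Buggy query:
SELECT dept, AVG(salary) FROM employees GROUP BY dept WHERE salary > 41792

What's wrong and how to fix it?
Bug: WHERE cannot follow GROUP BY

Fix: Place WHERE between FROM and GROUP BY

Corrected query:
SELECT dept, AVG(salary) FROM employees WHERE salary > 41792 GROUP BY dept

Result:
dept        | AVG(salary)
------------+------------
Engineering | 144226.5   
Marketing   | 129048     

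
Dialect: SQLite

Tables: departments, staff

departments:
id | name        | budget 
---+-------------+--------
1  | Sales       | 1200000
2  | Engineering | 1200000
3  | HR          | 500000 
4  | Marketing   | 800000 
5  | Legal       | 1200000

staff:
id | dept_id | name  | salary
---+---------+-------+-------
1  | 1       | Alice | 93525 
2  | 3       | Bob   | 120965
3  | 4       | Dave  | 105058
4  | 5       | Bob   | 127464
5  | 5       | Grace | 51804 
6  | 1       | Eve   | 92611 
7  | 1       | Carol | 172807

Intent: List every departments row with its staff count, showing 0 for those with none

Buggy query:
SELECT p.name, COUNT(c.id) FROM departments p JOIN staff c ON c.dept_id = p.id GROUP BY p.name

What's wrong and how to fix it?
Bug: INNER JOIN drops departments rows that have no matching staff rows

Fix: Switch to LEFT JOIN to retain unmatched parent rows

Corrected query:
SELECT p.name, COUNT(c.id) FROM departments p LEFT JOIN staff c ON c.dept_id = p.id GROUP BY p.name

Result:
name        | COUNT(c.id)
------------+------------
Engineering | 0          
HR          | 1          
Legal       | 2          
Marketing   | 1          
Sales       | 3          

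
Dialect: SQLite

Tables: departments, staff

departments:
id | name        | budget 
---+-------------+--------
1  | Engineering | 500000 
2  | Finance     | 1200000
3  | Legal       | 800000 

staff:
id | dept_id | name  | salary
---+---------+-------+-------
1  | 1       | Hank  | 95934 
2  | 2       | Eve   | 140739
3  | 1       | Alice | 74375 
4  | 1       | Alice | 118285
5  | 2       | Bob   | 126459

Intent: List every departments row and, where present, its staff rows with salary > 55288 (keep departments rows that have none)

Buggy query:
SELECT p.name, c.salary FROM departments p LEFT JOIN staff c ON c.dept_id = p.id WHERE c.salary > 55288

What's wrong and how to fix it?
Bug: A WHERE condition on the right-hand table after LEFT JOIN drops unmatched parents

Fix: Move the right-table condition into the ON clause so unmatched parents are kept

Corrected query:
SELECT p.name, c.salary FROM departments p LEFT JOIN staff c ON c.dept_id = p.id AND c.salary > 55288

Result:
name        | salary
------------+-------
Engineering | 74375 
Engineering | 95934 
Engineering | 118285
Finance     | 126459
Finance     | 140739
Legal       | NULL  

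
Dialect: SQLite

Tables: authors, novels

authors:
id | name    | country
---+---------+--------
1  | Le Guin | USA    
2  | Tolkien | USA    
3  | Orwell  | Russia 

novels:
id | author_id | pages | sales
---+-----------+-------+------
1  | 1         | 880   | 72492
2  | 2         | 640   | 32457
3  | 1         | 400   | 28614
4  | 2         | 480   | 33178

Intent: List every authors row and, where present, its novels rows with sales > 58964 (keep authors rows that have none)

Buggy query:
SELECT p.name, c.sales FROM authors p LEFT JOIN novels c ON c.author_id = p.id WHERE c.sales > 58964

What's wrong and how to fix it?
Bug: Filtering c.sales in WHERE discards the NULL rows produced by LEFT JOIN, turning it into an inner join

Fix: Put 'c.sales > 58964' in the JOIN's ON clause instead of WHERE

Corrected query:
SELECT p.name, c.sales FROM authors p LEFT JOIN novels c ON c.author_id = p.id AND c.sales > 58964

Result:
name    | sales
--------+------
Le Guin | 72492
Tolkien | NULL 
Orwell  | NULL 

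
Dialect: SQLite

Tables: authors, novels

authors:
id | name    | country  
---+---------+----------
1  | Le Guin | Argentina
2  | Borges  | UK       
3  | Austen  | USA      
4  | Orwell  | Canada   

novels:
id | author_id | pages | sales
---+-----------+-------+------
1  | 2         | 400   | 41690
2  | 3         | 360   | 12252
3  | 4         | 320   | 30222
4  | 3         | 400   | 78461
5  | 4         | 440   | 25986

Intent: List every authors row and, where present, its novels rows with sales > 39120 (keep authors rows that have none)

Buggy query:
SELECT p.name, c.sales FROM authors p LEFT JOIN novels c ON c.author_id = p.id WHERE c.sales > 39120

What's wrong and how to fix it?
Bug: A WHERE condition on the right-hand table after LEFT JOIN drops unmatched parents

Fix: Move the right-table condition into the ON clause so unmatched parents are kept

Corrected query:
SELECT p.name, c.sales FROM authors p LEFT JOIN novels c ON c.author_id = p.id AND c.sales > 39120

Result:
name    | sales
--------+------
Le Guin | NULL 
Borges  | 41690
Austen  | 78461
Orwell  | NULL 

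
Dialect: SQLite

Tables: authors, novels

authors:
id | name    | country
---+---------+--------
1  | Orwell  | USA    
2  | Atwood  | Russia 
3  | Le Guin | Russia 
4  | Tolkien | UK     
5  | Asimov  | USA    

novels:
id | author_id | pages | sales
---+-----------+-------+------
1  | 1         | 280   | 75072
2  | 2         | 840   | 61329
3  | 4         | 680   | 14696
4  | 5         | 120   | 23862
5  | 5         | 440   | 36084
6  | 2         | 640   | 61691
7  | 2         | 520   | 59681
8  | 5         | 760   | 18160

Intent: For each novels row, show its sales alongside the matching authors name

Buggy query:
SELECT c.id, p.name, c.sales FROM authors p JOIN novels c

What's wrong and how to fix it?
Bug: JOIN with no ON clause produces a cartesian product; every novels row pairs with every authors row

Fix: Specify the join condition linking the foreign key to the parent id

Corrected query:
SELECT c.id, p.name, c.sales FROM authors p JOIN novels c ON c.author_id = p.id

Result:
id | name    | sales
---+---------+------
1  | Orwell  | 75072
2  | Atwood  | 61329
3  | Tolkien | 14696
4  | Asimov  | 23862
5  | Asimov  | 36084
6  | Atwood  | 61691
7  | Atwood  | 59681
8  | Asimov  | 18160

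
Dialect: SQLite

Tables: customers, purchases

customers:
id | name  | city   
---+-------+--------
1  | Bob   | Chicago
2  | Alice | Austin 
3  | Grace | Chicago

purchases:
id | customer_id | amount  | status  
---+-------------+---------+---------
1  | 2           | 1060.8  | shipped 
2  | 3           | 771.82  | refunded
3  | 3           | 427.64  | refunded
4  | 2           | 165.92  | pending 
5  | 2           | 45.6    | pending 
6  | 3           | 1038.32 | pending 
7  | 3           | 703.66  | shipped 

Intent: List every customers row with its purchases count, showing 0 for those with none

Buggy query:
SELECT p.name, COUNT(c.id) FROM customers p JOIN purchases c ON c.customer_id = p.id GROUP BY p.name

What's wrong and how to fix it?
Bug: INNER JOIN drops customers rows that have no matching purchases rows

Fix: Switch to LEFT JOIN to retain unmatched parent rows

Corrected query:
SELECT p.name, COUNT(c.id) FROM customers p LEFT JOIN purchases c ON c.customer_id = p.id GROUP BY p.name

Result:
name  | COUNT(c.id)
------+------------
Alice | 3          
Bob   | 0          
Grace | 4          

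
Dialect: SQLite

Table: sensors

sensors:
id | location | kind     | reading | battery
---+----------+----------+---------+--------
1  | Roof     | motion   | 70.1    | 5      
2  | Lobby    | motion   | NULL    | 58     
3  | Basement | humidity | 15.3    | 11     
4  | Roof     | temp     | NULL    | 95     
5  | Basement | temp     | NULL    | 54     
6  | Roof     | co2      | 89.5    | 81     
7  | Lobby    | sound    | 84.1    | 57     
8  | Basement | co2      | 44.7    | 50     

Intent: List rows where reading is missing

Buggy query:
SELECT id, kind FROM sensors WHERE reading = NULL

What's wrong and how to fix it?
Bug: Comparing to NULL with '=' never matches; NULL = NULL is unknown, not true

Fix: Use IS NULL to test for NULL

Corrected query:
SELECT id, kind FROM sensors WHERE reading IS NULL

Result:
id | kind  
---+-------
2  | motion
4  | temp  
5  | temp  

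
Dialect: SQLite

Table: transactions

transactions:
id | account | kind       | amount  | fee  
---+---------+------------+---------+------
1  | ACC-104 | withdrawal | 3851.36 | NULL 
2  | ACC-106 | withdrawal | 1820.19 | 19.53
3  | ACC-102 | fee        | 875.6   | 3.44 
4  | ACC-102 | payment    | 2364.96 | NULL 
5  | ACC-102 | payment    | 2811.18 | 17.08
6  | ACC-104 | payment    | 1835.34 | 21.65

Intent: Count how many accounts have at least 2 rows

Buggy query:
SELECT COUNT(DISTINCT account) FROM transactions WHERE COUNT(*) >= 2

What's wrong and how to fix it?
Bug: WHERE filters individual rows, not groups, so a group-level COUNT is invalid there

Fix: Group first with HAVING COUNT(*) >= 2, then COUNT the resulting groups

Corrected query:
SELECT COUNT(*) FROM (SELECT account FROM transactions GROUP BY account HAVING COUNT(*) >= 2)

Result:
COUNT(*)
--------
2       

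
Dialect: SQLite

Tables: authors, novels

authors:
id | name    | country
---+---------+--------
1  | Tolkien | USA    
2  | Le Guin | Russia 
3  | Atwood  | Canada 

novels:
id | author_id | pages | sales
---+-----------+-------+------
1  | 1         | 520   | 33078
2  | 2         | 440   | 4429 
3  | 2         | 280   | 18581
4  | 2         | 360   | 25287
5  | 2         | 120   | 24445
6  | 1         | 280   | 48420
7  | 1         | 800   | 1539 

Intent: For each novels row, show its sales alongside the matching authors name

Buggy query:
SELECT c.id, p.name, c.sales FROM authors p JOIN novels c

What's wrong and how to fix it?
Bug: Missing join condition: each novels row is matched to all authors rows instead of just its own

Fix: Specify the join condition linking the foreign key to the parent id

Corrected query:
SELECT c.id, p.name, c.sales FROM authors p JOIN novels c ON c.author_id = p.id

Result:
id | name    | sales
---+---------+------
1  | Tolkien | 33078
2  | Le Guin | 4429 
3  | Le Guin | 18581
4  | Le Guin | 25287
5  | Le Guin | 24445
6  | Tolkien | 48420
7  | Tolkien | 1539 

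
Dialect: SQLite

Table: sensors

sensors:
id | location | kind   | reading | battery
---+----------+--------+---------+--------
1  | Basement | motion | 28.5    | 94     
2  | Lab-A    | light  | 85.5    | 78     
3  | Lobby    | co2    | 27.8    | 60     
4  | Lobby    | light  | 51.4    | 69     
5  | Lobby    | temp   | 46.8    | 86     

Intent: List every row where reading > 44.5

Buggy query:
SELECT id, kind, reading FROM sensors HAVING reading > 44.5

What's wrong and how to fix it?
Bug: This is a non-aggregate query (no GROUP BY, no aggregates), so in SQLite the HAVING clause is invalid here; a row-level condition belongs in WHERE

Fix: Replace HAVING with WHERE since the condition applies to individual rows

Corrected query:
SELECT id, kind, reading FROM sensors WHERE reading > 44.5

Result:
id | kind  | reading
---+-------+--------
2  | light | 85.5   
4  | light | 51.4   
5  | temp  | 46.8   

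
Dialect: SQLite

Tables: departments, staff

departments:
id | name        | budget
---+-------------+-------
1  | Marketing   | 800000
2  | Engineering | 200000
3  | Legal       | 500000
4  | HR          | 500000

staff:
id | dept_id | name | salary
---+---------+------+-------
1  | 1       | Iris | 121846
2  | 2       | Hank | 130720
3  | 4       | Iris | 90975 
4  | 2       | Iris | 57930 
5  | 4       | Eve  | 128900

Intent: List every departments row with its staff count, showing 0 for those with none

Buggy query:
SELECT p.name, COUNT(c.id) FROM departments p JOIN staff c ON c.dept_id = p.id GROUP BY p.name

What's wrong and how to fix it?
Bug: INNER JOIN drops departments rows that have no matching staff rows

Fix: Use LEFT JOIN so parents without children still appear (COUNT(c.id) gives 0)

Corrected query:
SELECT p.name, COUNT(c.id) FROM departments p LEFT JOIN staff c ON c.dept_id = p.id GROUP BY p.name

Result:
name        | COUNT(c.id)
------------+------------
Engineering | 2          
HR          | 2          
Legal       | 0          
Marketing   | 1          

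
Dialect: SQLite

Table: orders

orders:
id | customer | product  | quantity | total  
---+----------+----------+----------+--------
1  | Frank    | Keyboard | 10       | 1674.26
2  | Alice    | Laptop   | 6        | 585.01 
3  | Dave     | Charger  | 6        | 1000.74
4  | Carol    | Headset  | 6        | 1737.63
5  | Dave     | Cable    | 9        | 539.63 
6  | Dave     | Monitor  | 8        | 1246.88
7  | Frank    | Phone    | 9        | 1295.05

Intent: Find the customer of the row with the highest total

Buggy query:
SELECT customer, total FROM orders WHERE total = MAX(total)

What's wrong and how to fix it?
Bug: MAX(total) is an aggregate and cannot be used directly in WHERE

Fix: Use a subquery: WHERE total = (SELECT MAX(total) FROM orders)

Corrected query:
SELECT customer, total FROM orders WHERE total = (SELECT MAX(total) FROM orders)

Result:
customer | total  
---------+--------
Carol    | 1737.63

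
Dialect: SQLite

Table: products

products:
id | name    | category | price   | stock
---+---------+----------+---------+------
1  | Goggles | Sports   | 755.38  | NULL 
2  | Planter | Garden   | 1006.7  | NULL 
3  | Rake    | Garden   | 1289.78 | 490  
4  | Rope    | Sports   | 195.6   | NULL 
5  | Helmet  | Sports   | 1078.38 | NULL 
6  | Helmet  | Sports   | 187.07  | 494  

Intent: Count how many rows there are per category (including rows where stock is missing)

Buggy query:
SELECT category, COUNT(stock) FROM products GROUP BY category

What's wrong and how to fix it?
Bug: COUNT(column) counts non-NULL values only; rows with NULL stock aren't counted

Fix: Replace COUNT(stock) with COUNT(*)

Corrected query:
SELECT category, COUNT(*) FROM products GROUP BY category

Result:
category | COUNT(*)
---------+---------
Garden   | 2       
Sports   | 4       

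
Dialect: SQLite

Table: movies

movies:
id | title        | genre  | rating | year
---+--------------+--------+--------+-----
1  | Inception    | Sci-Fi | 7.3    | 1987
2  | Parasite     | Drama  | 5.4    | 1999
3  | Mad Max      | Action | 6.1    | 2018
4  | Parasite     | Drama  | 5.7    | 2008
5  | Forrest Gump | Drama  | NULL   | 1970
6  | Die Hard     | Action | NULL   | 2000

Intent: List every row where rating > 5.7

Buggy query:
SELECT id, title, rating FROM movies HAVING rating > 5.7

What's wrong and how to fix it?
Bug: This is a non-aggregate query (no GROUP BY, no aggregates), so in SQLite the HAVING clause is invalid here; a row-level condition belongs in WHERE

Fix: Use WHERE for row-level filtering

Corrected query:
SELECT id, title, rating FROM movies WHERE rating > 5.7

Result:
id | title     | rating
---+-----------+-------
1  | Inception | 7.3   
3  | Mad Max   | 6.1   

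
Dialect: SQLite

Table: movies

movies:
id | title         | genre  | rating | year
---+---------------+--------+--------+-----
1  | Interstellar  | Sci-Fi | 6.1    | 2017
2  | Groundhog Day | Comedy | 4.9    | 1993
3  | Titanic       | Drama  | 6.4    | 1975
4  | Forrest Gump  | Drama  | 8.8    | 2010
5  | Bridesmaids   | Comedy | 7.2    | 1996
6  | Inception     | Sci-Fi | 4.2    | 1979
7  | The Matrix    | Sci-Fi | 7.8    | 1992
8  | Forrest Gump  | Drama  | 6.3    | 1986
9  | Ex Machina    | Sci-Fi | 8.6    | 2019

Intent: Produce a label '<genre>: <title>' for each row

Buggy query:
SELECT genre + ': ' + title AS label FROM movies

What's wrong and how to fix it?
Bug: '+' is numeric addition; on text columns SQLite converts them to 0 instead of concatenating

Fix: Use the || operator for string concatenation

Corrected query:
SELECT genre || ': ' || title AS label FROM movies

Result:
label                
---------------------
Sci-Fi: Interstellar 
Comedy: Groundhog Day
Drama: Titanic       
Drama: Forrest Gump  
Comedy: Bridesmaids  
Sci-Fi: Inception    
Sci-Fi: The Matrix   
Drama: Forrest Gump  
Sci-Fi: Ex Machina   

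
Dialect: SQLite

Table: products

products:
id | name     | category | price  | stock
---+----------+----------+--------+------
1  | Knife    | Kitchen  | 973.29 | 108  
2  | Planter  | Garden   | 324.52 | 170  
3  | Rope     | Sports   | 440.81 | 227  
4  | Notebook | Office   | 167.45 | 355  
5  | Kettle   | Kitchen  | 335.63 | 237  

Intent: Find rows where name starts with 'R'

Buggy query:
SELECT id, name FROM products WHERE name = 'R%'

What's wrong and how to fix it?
Bug: '=' compares the literal string including the % character; pattern matching needs LIKE

Fix: Replace '=' with LIKE so 'R%' is treated as a pattern

Corrected query:
SELECT id, name FROM products WHERE name LIKE 'R%'

Result:
id | name
---+-----
3  | Rope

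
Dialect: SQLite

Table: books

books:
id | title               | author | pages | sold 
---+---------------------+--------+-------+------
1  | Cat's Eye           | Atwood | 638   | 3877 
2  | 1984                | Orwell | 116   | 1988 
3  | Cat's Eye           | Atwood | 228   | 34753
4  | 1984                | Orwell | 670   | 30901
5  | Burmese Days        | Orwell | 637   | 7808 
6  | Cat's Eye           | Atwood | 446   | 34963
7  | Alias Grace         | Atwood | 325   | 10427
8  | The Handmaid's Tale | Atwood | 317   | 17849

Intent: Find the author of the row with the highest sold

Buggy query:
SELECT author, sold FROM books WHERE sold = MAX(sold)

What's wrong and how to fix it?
Bug: WHERE is evaluated per row; an aggregate over the whole table isn't defined there

Fix: Use a subquery: WHERE sold = (SELECT MAX(sold) FROM books)

Corrected query:
SELECT author, sold FROM books WHERE sold = (SELECT MAX(sold) FROM books)

Result:
author | sold 
-------+------
Atwood | 34963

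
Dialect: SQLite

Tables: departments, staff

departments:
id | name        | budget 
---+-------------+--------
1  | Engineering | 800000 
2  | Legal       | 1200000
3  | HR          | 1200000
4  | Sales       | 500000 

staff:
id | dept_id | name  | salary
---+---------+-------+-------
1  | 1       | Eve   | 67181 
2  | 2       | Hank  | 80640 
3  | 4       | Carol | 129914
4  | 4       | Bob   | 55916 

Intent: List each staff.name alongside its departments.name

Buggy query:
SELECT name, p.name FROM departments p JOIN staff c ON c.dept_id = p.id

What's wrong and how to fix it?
Bug: Both tables have a 'name' column; the unqualified reference is ambiguous

Fix: Qualify the column with its table alias (c.name)

Corrected query:
SELECT c.name, p.name FROM departments p JOIN staff c ON c.dept_id = p.id

Result:
name  | name       
------+------------
Eve   | Engineering
Hank  | Legal      
Carol | Sales      
Bob   | Sales      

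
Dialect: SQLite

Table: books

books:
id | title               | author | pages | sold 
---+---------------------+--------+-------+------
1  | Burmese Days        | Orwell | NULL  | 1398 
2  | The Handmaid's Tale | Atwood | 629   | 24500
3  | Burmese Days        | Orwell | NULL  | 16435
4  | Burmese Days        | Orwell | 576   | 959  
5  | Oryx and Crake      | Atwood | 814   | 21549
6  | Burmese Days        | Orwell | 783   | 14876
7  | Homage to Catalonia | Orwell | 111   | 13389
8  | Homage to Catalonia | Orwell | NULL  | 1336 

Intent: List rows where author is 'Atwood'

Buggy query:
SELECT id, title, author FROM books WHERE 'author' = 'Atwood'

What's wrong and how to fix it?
Bug: Single quotes denote string literals in SQL; the column name is being compared as a constant string

Fix: Reference the column as author without single quotes

Corrected query:
SELECT id, title, author FROM books WHERE author = 'Atwood'

Result:
id | title               | author
---+---------------------+-------
2  | The Handmaid's Tale | Atwood
5  | Oryx and Crake      | Atwood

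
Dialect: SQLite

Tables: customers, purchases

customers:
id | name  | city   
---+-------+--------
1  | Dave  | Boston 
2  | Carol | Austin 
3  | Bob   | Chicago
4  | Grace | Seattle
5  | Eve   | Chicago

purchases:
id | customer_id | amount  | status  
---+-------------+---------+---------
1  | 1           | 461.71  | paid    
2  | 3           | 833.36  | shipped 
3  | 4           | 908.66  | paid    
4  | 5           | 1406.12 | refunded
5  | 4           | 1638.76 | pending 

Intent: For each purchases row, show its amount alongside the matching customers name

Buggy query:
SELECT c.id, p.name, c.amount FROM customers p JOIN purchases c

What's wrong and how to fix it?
Bug: Missing join condition: each purchases row is matched to all customers rows instead of just its own

Fix: Specify the join condition linking the foreign key to the parent id

Corrected query:
SELECT c.id, p.name, c.amount FROM customers p JOIN purchases c ON c.customer_id = p.id

Result:
id | name  | amount 
---+-------+--------
1  | Dave  | 461.71 
2  | Bob   | 833.36 
3  | Grace | 908.66 
4  | Eve   | 1406.12
5  | Grace | 1638.76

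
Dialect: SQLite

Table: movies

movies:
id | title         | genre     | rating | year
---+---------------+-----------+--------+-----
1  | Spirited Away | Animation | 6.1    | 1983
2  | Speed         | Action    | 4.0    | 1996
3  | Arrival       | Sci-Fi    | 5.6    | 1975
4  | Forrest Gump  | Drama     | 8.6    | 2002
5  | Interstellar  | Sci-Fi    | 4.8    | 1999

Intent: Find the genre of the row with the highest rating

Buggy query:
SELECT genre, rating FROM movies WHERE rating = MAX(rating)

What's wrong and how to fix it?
Bug: MAX(rating) is an aggregate and cannot be used directly in WHERE

Fix: Use a subquery: WHERE rating = (SELECT MAX(rating) FROM movies)

Corrected query:
SELECT genre, rating FROM movies WHERE rating = (SELECT MAX(rating) FROM movies)

Result:
genre | rating
------+-------
Drama | 8.6   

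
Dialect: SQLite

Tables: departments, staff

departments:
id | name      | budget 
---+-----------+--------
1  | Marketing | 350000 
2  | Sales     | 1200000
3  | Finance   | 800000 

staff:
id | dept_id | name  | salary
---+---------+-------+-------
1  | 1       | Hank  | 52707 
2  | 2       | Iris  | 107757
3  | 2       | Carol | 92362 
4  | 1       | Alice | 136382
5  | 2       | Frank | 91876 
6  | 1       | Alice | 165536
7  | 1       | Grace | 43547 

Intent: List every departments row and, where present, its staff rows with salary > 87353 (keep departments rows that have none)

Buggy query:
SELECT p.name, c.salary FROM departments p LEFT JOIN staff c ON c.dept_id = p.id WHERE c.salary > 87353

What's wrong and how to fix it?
Bug: Filtering c.salary in WHERE discards the NULL rows produced by LEFT JOIN, turning it into an inner join

Fix: Put 'c.salary > 87353' in the JOIN's ON clause instead of WHERE

Corrected query:
SELECT p.name, c.salary FROM departments p LEFT JOIN staff c ON c.dept_id = p.id AND c.salary > 87353

Result:
name      | salary
----------+-------
Marketing | 136382
Marketing | 165536
Sales     | 91876 
Sales     | 92362 
Sales     | 107757
Finance   | NULL  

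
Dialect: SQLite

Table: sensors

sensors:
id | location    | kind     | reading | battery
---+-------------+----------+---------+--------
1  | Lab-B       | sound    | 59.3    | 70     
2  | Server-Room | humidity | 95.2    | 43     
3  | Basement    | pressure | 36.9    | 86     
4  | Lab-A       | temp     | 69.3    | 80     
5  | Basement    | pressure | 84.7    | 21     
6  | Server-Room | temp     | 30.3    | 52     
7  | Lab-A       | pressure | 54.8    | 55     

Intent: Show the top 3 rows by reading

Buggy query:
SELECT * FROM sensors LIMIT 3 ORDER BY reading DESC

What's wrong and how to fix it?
Bug: ORDER BY cannot follow LIMIT; LIMIT is the final clause

Fix: Swap the clauses: ORDER BY first, then LIMIT

Corrected query:
SELECT * FROM sensors ORDER BY reading DESC LIMIT 3

Result:
id | location    | kind     | reading | battery
---+-------------+----------+---------+--------
2  | Server-Room | humidity | 95.2    | 43     
5  | Basement    | pressure | 84.7    | 21     
4  | Lab-A       | temp     | 69.3    | 80     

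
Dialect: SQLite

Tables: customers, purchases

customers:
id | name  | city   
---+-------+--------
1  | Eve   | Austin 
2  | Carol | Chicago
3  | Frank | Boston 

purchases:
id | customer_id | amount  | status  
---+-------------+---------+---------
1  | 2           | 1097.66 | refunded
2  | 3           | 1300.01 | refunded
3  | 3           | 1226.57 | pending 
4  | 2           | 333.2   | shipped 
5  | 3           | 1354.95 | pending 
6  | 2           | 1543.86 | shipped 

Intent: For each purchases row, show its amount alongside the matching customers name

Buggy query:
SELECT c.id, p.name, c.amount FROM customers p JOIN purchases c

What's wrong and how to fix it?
Bug: Missing join condition: each purchases row is matched to all customers rows instead of just its own

Fix: Add ON c.customer_id = p.id to the JOIN

Corrected query:
SELECT c.id, p.name, c.amount FROM customers p JOIN purchases c ON c.customer_id = p.id

Result:
id | name  | amount 
---+-------+--------
1  | Carol | 1097.66
2  | Frank | 1300.01
3  | Frank | 1226.57
4  | Carol | 333.2  
5  | Frank | 1354.95
6  | Carol | 1543.86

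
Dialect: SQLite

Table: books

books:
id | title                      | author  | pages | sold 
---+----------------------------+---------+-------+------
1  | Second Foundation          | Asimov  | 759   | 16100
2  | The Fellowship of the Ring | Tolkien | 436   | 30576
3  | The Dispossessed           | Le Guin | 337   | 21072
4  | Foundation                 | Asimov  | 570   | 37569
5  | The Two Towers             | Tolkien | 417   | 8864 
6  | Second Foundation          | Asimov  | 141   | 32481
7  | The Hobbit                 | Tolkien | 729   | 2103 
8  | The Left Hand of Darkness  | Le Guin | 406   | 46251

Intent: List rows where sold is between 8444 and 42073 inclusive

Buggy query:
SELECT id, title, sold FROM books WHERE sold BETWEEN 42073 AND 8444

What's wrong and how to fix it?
Bug: The bounds are reversed; BETWEEN a AND b requires a <= b to match anything

Fix: Write BETWEEN 8444 AND 42073

Corrected query:
SELECT id, title, sold FROM books WHERE sold BETWEEN 8444 AND 42073

Result:
id | title                      | sold 
---+----------------------------+------
1  | Second Foundation          | 16100
2  | The Fellowship of the Ring | 30576
3  | The Dispossessed           | 21072
4  | Foundation                 | 37569
5  | The Two Towers             | 8864 
6  | Second Foundation          | 32481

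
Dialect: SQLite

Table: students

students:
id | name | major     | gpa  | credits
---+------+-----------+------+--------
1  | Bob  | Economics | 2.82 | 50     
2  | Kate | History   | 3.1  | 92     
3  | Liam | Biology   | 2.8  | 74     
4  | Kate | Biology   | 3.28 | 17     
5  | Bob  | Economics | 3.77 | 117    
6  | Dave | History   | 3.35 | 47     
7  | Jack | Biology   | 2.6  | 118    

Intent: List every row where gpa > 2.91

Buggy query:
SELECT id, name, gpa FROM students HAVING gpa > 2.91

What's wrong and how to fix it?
Bug: HAVING filters the output of aggregation, but this query has no GROUP BY and no aggregate functions, so SQLite rejects it (HAVING clause on a non-aggregate query); the condition here is per row

Fix: Use WHERE for row-level filtering

Corrected query:
SELECT id, name, gpa FROM students WHERE gpa > 2.91

Result:
id | name | gpa 
---+------+-----
2  | Kate | 3.1 
4  | Kate | 3.28
5  | Bob  | 3.77
6  | Dave | 3.35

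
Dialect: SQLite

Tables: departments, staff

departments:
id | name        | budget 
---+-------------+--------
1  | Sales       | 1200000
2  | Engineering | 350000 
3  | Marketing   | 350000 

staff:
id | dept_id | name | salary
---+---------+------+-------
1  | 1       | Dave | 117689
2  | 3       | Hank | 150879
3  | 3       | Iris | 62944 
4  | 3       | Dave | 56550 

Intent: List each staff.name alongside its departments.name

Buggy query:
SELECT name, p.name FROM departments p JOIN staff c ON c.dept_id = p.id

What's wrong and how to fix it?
Bug: 'name' exists in both joined tables, so the database can't tell which one is meant

Fix: Prefix ambiguous columns with the table alias

Corrected query:
SELECT c.name, p.name FROM departments p JOIN staff c ON c.dept_id = p.id

Result:
name | name     
-----+----------
Dave | Sales    
Hank | Marketing
Iris | Marketing
Dave | Marketing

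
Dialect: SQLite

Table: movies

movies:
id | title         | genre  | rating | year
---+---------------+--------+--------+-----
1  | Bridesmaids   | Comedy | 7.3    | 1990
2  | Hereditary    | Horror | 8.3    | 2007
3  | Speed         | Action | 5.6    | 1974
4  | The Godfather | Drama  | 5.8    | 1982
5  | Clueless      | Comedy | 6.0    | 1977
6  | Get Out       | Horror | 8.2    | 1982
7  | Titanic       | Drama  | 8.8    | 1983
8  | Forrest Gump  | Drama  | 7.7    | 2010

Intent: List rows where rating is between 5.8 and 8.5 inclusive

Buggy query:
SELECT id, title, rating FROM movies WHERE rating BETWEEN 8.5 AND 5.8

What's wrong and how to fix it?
Bug: The bounds are reversed; BETWEEN a AND b requires a <= b to match anything

Fix: Write BETWEEN 5.8 AND 8.5

Corrected query:
SELECT id, title, rating FROM movies WHERE rating BETWEEN 5.8 AND 8.5

Result:
id | title         | rating
---+---------------+-------
1  | Bridesmaids   | 7.3   
2  | Hereditary    | 8.3   
4  | The Godfather | 5.8   
5  | Clueless      | 6     
6  | Get Out       | 8.2   
8  | Forrest Gump  | 7.7   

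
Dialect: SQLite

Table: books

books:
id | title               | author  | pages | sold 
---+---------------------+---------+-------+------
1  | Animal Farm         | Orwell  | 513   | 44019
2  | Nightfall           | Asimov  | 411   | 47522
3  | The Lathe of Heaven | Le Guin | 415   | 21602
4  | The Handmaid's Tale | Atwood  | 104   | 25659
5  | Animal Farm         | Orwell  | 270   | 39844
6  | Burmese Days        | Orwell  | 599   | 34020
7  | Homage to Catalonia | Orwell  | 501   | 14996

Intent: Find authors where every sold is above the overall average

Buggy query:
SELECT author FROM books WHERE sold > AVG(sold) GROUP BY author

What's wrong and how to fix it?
Bug: AVG() is an aggregate; it can't sit directly in WHERE

Fix: Use a subquery for AVG and a HAVING MIN(...) filter so the condition holds for every row in the group

Corrected query:
SELECT author FROM books GROUP BY author HAVING MIN(sold) > (SELECT AVG(sold) FROM books)

Result:
author
------
Asimov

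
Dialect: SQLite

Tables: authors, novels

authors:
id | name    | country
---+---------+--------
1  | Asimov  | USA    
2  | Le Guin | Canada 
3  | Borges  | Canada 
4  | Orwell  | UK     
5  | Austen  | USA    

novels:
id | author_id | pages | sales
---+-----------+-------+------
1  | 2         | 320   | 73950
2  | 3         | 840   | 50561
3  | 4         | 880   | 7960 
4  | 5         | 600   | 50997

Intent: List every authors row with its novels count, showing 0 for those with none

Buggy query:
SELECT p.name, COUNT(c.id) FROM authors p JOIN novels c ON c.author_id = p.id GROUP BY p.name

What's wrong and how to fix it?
Bug: INNER JOIN drops authors rows that have no matching novels rows

Fix: Switch to LEFT JOIN to retain unmatched parent rows

Corrected query:
SELECT p.name, COUNT(c.id) FROM authors p LEFT JOIN novels c ON c.author_id = p.id GROUP BY p.name

Result:
name    | COUNT(c.id)
--------+------------
Asimov  | 0          
Austen  | 1          
Borges  | 1          
Le Guin | 1          
Orwell  | 1          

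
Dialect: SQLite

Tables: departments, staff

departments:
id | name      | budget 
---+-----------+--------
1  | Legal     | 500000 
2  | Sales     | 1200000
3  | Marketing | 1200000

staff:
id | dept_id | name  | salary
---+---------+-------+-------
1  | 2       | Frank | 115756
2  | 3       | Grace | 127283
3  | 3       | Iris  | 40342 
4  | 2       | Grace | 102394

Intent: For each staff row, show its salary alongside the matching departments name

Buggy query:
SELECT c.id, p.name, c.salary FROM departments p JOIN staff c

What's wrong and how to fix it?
Bug: JOIN with no ON clause produces a cartesian product; every staff row pairs with every departments row

Fix: Specify the join condition linking the foreign key to the parent id

Corrected query:
SELECT c.id, p.name, c.salary FROM departments p JOIN staff c ON c.dept_id = p.id

Result:
id | name      | salary
---+-----------+-------
1  | Sales     | 115756
2  | Marketing | 127283
3  | Marketing | 40342 
4  | Sales     | 102394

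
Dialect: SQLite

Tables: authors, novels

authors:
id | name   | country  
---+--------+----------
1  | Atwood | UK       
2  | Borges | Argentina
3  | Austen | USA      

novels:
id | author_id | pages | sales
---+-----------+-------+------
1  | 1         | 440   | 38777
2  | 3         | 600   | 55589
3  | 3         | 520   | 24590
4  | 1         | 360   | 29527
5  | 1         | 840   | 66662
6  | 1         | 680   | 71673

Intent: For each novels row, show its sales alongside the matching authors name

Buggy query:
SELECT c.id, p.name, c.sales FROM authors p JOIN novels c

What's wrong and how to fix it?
Bug: JOIN with no ON clause produces a cartesian product; every novels row pairs with every authors row

Fix: Add ON c.author_id = p.id to the JOIN

Corrected query:
SELECT c.id, p.name, c.sales FROM authors p JOIN novels c ON c.author_id = p.id

Result:
id | name   | sales
---+--------+------
1  | Atwood | 38777
2  | Austen | 55589
3  | Austen | 24590
4  | Atwood | 29527
5  | Atwood | 66662
6  | Atwood | 71673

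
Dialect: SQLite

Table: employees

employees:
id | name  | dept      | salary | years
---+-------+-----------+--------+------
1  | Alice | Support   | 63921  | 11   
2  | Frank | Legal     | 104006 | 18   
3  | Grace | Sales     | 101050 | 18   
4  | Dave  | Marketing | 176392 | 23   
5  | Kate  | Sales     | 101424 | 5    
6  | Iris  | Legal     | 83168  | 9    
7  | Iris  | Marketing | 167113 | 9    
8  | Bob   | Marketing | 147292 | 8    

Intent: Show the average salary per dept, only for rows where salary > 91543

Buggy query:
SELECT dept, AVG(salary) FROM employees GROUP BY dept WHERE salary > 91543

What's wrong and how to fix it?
Bug: WHERE cannot follow GROUP BY

Fix: Move the WHERE clause before GROUP BY

Corrected query:
SELECT dept, AVG(salary) FROM employees WHERE salary > 91543 GROUP BY dept

Result:
dept      | AVG(salary)
----------+------------
Legal     | 104006     
Marketing | 163599     
Sales     | 101237     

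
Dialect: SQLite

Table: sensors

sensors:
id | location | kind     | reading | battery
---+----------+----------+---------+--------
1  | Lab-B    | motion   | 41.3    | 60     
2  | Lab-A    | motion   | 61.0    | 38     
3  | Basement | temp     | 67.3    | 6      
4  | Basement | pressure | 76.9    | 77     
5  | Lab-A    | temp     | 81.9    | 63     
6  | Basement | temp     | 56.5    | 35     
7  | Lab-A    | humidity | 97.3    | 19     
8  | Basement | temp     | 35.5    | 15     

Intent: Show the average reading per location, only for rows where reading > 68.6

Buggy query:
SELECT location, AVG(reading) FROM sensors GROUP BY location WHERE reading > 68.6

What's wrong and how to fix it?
Bug: Row-level WHERE must come before GROUP BY in the clause order

Fix: Place WHERE between FROM and GROUP BY

Corrected query:
SELECT location, AVG(reading) FROM sensors WHERE reading > 68.6 GROUP BY location

Result:
location | AVG(reading)
---------+-------------
Basement | 76.9        
Lab-A    | 89.6        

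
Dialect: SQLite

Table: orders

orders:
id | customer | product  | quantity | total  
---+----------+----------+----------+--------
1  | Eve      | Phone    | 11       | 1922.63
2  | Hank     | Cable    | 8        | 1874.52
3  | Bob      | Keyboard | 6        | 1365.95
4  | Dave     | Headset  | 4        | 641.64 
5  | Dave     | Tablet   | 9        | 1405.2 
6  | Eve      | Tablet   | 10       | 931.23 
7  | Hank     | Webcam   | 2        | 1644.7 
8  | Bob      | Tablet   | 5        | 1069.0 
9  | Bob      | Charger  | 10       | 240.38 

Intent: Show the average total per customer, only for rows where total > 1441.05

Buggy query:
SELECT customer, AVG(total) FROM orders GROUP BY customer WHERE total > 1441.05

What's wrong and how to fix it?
Bug: Row-level WHERE must come before GROUP BY in the clause order

Fix: Move the WHERE clause before GROUP BY

Corrected query:
SELECT customer, AVG(total) FROM orders WHERE total > 1441.05 GROUP BY customer

Result:
customer | AVG(total)
---------+-----------
Eve      | 1922.63   
Hank     | 1759.61   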